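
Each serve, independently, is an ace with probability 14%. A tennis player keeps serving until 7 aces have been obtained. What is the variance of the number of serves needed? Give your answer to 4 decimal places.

307.1429

Y = total serves until the seventh success; negative binomial with r=7, p=0.14.
Var(Y) = r(1−p)/p² = 7·0.86 / 0.14² = 307.142857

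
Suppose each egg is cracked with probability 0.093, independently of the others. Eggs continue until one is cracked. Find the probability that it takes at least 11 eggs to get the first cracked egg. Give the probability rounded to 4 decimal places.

0.3768

Y = number of eggs to the first success; geometric, p = 0.093.
P(Y > 10) = P(first 10 all fail) = (1−p)^10 = 0.376767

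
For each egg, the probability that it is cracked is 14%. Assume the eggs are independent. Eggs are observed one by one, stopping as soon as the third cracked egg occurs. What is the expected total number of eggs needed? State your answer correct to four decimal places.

Y = total eggs until the third success; negative binomial with r=3, p=0.14.
E[Y] = r / p = 3 / 0.14 = 21.428571

21.4286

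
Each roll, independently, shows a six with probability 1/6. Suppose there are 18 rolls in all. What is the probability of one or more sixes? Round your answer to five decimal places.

0.96244

P(at least one) = 1 − P(none) = 1 − (1 − 0.166667)^18
= 1 − 0.0375610 = 0.9624390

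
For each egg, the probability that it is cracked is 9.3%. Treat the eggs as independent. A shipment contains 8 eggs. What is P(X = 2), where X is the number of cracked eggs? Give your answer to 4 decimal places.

X ~ Binomial(n=8, p=0.093).
P(X=2) = C(8,2) · p^2 · (1−p)^6
= 28 · 0.008649 · 0.55673 = 0.134824

0.1348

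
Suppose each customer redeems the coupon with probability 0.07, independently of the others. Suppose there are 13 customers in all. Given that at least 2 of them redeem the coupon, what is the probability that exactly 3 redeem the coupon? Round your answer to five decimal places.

0.20662

X ~ Binomial(13, 0.07). Want P(X=3 | X≥2) = P(X=3) / P(X≥2).
P(X=3) = C(13,3)·0.07^3·0.93^10 = 0.0474777
P(X≥2) = 1 − 0.3892946 − 0.3809226 = 0.2297828
Ratio = 0.0474777 / 0.2297828 = 0.2066199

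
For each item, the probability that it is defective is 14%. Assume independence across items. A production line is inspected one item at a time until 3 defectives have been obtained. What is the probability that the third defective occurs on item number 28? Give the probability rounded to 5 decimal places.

0.02219

Y = trial on which the third success occurs; negative binomial, r=3, p=0.14.
P(Y=28) = C(27,2) · p^3 · (1−p)^25
= 351 · 0.002744 · 0.023039 = 0.0221898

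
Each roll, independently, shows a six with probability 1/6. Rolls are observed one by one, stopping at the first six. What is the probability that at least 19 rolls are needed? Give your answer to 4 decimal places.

0.0376

Y = number of rolls to the first success; geometric, p = 0.166667.
P(Y > 18) = P(first 18 all fail) = (1−p)^18 = 0.037561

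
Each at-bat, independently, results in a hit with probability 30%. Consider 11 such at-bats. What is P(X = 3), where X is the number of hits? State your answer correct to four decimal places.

0.2568

X ~ Binomial(n=11, p=0.30).
P(X=3) = C(11,3) · p^3 · (1−p)^8
= 165 · 0.027 · 0.057648 = 0.256822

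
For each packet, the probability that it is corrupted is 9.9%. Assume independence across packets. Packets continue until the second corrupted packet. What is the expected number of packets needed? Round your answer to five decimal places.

20.20202

Y = total packets until the second success; negative binomial with r=2, p=0.099.
E[Y] = r / p = 2 / 0.099 = 20.2020202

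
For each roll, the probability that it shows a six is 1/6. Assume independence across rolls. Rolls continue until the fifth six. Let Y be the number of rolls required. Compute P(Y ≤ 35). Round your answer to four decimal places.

0.7157

Finishing within 35 rolls ⇔ at least 5 successes in the first 35. With X ~ Binomial(35, 0.166667), P(Y ≤ 35) = 1 − P(X ≤ 4).
  k=0: C(35,0)·0.166667^0·0.833333^35 = 0.001693
  k=1: C(35,1)·0.166667^1·0.833333^34 = 0.011851
  k=2: C(35,2)·0.166667^2·0.833333^33 = 0.040293
  k=3: C(35,3)·0.166667^3·0.833333^32 = 0.088645
  k=4: C(35,4)·0.166667^4·0.833333^31 = 0.141833
1 − 0.284315 = 0.715685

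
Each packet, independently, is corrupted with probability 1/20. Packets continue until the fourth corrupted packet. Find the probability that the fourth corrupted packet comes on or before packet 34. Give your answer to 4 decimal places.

Finishing within 34 packets ⇔ at least 4 successes in the first 34. With X ~ Binomial(34, 0.05), P(Y ≤ 34) = 1 − P(X ≤ 3).
  k=0: C(34,0)·0.05^0·0.95^34 = 0.174825
  k=1: C(34,1)·0.05^1·0.95^33 = 0.312844
  k=2: C(34,2)·0.05^2·0.95^32 = 0.271680
  k=3: C(34,3)·0.05^3·0.95^31 = 0.152522
1 − 0.911871 = 0.088129

0.0881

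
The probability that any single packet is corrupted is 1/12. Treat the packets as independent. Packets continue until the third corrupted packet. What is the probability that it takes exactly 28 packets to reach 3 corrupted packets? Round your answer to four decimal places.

Y = trial on which the third success occurs; negative binomial, r=3, p=0.083333.
P(Y=28) = C(27,2) · p^3 · (1−p)^25
= 351 · 0.0005787 · 0.11358 = 0.023070

0.0231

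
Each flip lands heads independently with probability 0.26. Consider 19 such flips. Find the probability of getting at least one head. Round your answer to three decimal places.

0.997

P(at least one) = 1 − P(none) = 1 − (1 − 0.26)^19
= 1 − 0.00328 = 0.99672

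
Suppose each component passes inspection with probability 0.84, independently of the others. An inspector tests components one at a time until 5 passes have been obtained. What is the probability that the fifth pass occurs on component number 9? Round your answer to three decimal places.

Y = trial on which the fifth success occurs; negative binomial, r=5, p=0.84.
P(Y=9) = C(8,4) · p^5 · (1−p)^4
= 70 · 0.41821 · 0.00065536 = 0.01919

0.019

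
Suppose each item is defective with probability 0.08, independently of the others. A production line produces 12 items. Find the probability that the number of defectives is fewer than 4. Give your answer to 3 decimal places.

0.988

X ~ Binomial(12, 0.08); P(X ≤ 3) = Σ C(12,k) p^k (1−p)^(12−k) over k:
  k=0: C(12,0)·0.08^0·0.92^12 = 0.36767
  k=1: C(12,1)·0.08^1·0.92^11 = 0.38365
  k=2: C(12,2)·0.08^2·0.92^10 = 0.18349
  k=3: C(12,3)·0.08^3·0.92^9 = 0.05318
Total = 0.98799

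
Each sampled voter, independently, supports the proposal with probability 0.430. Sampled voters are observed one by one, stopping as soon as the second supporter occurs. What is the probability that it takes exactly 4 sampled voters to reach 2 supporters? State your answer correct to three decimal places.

Y = trial on which the second success occurs; negative binomial, r=2, p=0.43.
P(Y=4) = C(3,1) · p^2 · (1−p)^2
= 3 · 0.1849 · 0.3249 = 0.18022

0.180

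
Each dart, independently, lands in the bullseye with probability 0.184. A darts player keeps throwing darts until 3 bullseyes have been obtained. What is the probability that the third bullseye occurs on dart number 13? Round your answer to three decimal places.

0.054

Y = trial on which the third success occurs; negative binomial, r=3, p=0.184.
P(Y=13) = C(12,2) · p^3 · (1−p)^10
= 66 · 0.0062295 · 0.13089 = 0.05381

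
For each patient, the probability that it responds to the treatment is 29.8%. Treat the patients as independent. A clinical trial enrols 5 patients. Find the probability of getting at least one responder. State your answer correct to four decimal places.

0.8295

P(at least one) = 1 − P(none) = 1 − (1 − 0.298)^5
= 1 − 0.170485 = 0.829515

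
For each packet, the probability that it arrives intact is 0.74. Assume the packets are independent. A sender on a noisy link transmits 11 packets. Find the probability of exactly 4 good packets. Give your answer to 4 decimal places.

X ~ Binomial(n=11, p=0.74).
P(X=4) = C(11,4) · p^4 · (1−p)^7
= 330 · 0.29987 · 8.0318e-05 = 0.007948

0.0079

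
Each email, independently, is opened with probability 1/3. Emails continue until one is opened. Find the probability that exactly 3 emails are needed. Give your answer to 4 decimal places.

Geometric (trials to first success), p = 0.333333.
P(Y = 3) = (1−p)^2 · p = 0.44444 · 0.333333 = 0.148148

0.1481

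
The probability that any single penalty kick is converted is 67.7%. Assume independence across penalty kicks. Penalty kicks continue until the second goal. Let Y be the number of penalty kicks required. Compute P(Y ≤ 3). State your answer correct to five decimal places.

Finishing within 3 penalty kicks ⇔ at least 2 successes in the first 3. With X ~ Binomial(3, 0.677), P(Y ≤ 3) = 1 − P(X ≤ 1).
  k=0: C(3,0)·0.677^0·0.323^3 = 0.0336983
  k=1: C(3,1)·0.677^1·0.323^2 = 0.2118922
1 − 0.2455905 = 0.7544095

0.75441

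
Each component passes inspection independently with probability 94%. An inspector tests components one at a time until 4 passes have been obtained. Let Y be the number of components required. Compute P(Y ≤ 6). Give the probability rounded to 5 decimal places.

0.99624

Finishing within 6 components ⇔ at least 4 successes in the first 6. With X ~ Binomial(6, 0.94), P(Y ≤ 6) = 1 − P(X ≤ 3).
  k=0: C(6,0)·0.94^0·0.06^6 = 0.0000000
  k=1: C(6,1)·0.94^1·0.06^5 = 0.0000044
  k=2: C(6,2)·0.94^2·0.06^4 = 0.0001718
  k=3: C(6,3)·0.94^3·0.06^3 = 0.0035881
1 − 0.0037643 = 0.9962357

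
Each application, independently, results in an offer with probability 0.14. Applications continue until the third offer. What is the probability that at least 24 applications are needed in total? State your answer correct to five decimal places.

0.35664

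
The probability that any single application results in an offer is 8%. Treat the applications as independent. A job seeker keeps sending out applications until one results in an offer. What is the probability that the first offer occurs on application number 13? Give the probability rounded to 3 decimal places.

0.029

Geometric (trials to first success), p = 0.08.
P(Y = 13) = (1−p)^12 · p = 0.36767 · 0.08 = 0.02941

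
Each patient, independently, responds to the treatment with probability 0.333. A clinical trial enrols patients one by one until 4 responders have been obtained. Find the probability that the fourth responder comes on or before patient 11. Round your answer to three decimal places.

Finishing within 11 patients ⇔ at least 4 successes in the first 11. With X ~ Binomial(11, 0.333), P(Y ≤ 11) = 1 − P(X ≤ 3).
  k=0: C(11,0)·0.333^0·0.667^11 = 0.01162
  k=1: C(11,1)·0.333^1·0.667^10 = 0.06384
  k=2: C(11,2)·0.333^2·0.667^9 = 0.15936
  k=3: C(11,3)·0.333^3·0.667^8 = 0.23868
1 − 0.47351 = 0.52649

0.526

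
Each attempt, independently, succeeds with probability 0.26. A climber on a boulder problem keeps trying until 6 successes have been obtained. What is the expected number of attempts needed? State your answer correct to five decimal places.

23.07692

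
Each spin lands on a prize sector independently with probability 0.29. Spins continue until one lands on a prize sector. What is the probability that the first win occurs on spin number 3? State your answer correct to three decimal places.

0.146

Geometric (trials to first success), p = 0.29.
P(Y = 3) = (1−p)^2 · p = 0.5041 · 0.29 = 0.14619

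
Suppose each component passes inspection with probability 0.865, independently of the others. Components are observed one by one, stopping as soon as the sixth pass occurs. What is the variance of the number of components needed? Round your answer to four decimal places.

1.0826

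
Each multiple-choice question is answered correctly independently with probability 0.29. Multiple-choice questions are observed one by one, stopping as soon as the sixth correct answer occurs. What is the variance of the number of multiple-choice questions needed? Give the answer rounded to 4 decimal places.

Y = total multiple-choice questions until the sixth success; negative binomial with r=6, p=0.29.
Var(Y) = r(1−p)/p² = 6·0.71 / 0.29² = 50.653983

50.6540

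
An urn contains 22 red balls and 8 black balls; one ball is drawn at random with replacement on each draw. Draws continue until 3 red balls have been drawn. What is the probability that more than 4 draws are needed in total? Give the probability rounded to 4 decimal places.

0.2901

Needing more than 4 draws ⇔ fewer than 3 successes in the first 4. With X ~ Binomial(4, 0.733333), P(Y > 4) = P(X ≤ 2).
  k=0: C(4,0)·0.733333^0·0.266667^4 = 0.005057
  k=1: C(4,1)·0.733333^1·0.266667^3 = 0.055625
  k=2: C(4,2)·0.733333^2·0.266667^2 = 0.229452
P(X ≤ 2) = 0.290133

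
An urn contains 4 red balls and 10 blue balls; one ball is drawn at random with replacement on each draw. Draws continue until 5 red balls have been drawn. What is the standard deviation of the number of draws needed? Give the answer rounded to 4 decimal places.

Y = total draws until the fifth success; negative binomial with r=5, p=0.285714.
SD(Y) = √[r(1−p)/p²] = √(43.750000) = 6.614378

6.6144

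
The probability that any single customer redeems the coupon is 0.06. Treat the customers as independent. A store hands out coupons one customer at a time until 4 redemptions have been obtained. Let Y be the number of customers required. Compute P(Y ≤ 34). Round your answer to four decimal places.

0.1446

Finishing within 34 customers ⇔ at least 4 successes in the first 34. With X ~ Binomial(34, 0.06), P(Y ≤ 34) = 1 − P(X ≤ 3).
  k=0: C(34,0)·0.06^0·0.94^34 = 0.121996
  k=1: C(34,1)·0.06^1·0.94^33 = 0.264758
  k=2: C(34,2)·0.06^2·0.94^32 = 0.278841
  k=3: C(34,3)·0.06^3·0.94^31 = 0.189849
1 − 0.855445 = 0.144555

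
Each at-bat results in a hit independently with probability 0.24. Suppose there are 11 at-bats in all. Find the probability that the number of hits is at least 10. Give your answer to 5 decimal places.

X ~ Binomial(11, 0.24); P(X ≥ 10) = Σ C(11,k) p^k (1−p)^(11−k) over k:
  k=10: C(11,10)·0.24^10·0.76^1 = 0.0000053
  k=11: C(11,11)·0.24^11·0.76^0 = 0.0000002
Total = 0.0000055

0.00001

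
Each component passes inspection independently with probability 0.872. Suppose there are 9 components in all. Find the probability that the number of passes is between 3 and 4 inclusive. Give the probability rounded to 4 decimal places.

X ~ Binomial(9, 0.872); P(3 ≤ X ≤ 4) = Σ C(9,k) p^k (1−p)^(9−k) over k:
  k=3: C(9,3)·0.872^3·0.128^6 = 0.000245
  k=4: C(9,4)·0.872^4·0.128^5 = 0.002503
Total = 0.002748

0.0027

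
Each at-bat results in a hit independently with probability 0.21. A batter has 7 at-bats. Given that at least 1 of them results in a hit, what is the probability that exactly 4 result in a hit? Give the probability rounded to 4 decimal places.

X ~ Binomial(7, 0.21). Want P(X=4 | X≥1) = P(X=4) / P(X≥1).
P(X=4) = C(7,4)·0.21^4·0.79^3 = 0.033560
P(X≥1) = 1 − 0.192039 = 0.807961
Ratio = 0.033560 / 0.807961 = 0.041537

0.0415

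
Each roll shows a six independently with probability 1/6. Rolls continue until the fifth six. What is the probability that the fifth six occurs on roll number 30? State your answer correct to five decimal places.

Y = trial on which the fifth success occurs; negative binomial, r=5, p=0.166667.
P(Y=30) = C(29,4) · p^5 · (1−p)^25
= 23751 · 0.0001286 · 0.010483 = 0.0320180

0.03202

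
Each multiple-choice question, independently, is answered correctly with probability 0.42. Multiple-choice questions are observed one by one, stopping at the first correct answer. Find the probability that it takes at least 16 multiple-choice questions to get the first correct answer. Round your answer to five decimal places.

Y = number of multiple-choice questions to the first success; geometric, p = 0.42.
P(Y > 15) = P(first 15 all fail) = (1−p)^15 = 0.0002828

0.00028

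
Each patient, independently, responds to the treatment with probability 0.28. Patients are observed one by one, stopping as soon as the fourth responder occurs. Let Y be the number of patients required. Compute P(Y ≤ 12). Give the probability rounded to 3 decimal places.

0.445

Finishing within 12 patients ⇔ at least 4 successes in the first 12. With X ~ Binomial(12, 0.28), P(Y ≤ 12) = 1 − P(X ≤ 3).
  k=0: C(12,0)·0.28^0·0.72^12 = 0.01941
  k=1: C(12,1)·0.28^1·0.72^11 = 0.09057
  k=2: C(12,2)·0.28^2·0.72^10 = 0.19372
  k=3: C(12,3)·0.28^3·0.72^9 = 0.25112
1 − 0.55483 = 0.44517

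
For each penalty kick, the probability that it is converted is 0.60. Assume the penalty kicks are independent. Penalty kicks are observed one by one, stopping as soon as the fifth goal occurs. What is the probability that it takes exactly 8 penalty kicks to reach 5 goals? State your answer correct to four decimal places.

Y = trial on which the fifth success occurs; negative binomial, r=5, p=0.60.
P(Y=8) = C(7,4) · p^5 · (1−p)^3
= 35 · 0.07776 · 0.064 = 0.174182

0.1742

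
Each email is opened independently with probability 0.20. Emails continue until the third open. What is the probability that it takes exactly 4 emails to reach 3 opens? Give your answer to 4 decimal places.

Y = trial on which the third success occurs; negative binomial, r=3, p=0.20.
P(Y=4) = C(3,2) · p^3 · (1−p)^1
= 3 · 0.008 · 0.8 = 0.019200

0.0192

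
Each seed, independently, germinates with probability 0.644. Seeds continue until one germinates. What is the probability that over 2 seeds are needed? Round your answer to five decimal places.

Y = number of seeds to the first success; geometric, p = 0.644.
P(Y > 2) = P(first 2 all fail) = (1−p)^2 = 0.1267360

0.12674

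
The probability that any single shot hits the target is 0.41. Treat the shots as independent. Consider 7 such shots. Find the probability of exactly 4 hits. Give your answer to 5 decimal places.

X ~ Binomial(n=7, p=0.41).
P(X=4) = C(7,4) · p^4 · (1−p)^3
= 35 · 0.028258 · 0.20538 = 0.2031232

0.20312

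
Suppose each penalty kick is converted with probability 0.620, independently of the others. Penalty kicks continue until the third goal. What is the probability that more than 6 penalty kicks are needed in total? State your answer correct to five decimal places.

Needing more than 6 penalty kicks ⇔ fewer than 3 successes in the first 6. With X ~ Binomial(6, 0.62), P(Y > 6) = P(X ≤ 2).
  k=0: C(6,0)·0.62^0·0.38^6 = 0.0030109
  k=1: C(6,1)·0.62^1·0.38^5 = 0.0294755
  k=2: C(6,2)·0.62^2·0.38^4 = 0.1202289
P(X ≤ 2) = 0.1527154

0.15272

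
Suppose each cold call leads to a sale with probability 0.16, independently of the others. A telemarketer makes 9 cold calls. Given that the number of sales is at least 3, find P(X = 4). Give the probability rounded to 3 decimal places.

X ~ Binomial(9, 0.16). Want P(X=4 | X≥3) = P(X=4) / P(X≥3).
P(X=4) = C(9,4)·0.16^4·0.84^5 = 0.03453
P(X≥3) = 1 − 0.20822 − 0.35694 − 0.27196 = 0.16289
Ratio = 0.03453 / 0.16289 = 0.21201

0.212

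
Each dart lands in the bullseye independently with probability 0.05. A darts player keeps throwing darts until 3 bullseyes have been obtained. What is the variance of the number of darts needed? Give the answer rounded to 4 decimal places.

1140.0000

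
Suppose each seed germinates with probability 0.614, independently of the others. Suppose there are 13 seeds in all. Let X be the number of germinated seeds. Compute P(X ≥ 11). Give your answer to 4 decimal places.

X ~ Binomial(13, 0.614); P(X ≥ 11) = Σ C(13,k) p^k (1−p)^(13−k) over k:
  k=11: C(13,11)·0.614^11·0.386^2 = 0.054340
  k=12: C(13,12)·0.614^12·0.386^1 = 0.014406
  k=13: C(13,13)·0.614^13·0.386^0 = 0.001763
Total = 0.070509

0.0705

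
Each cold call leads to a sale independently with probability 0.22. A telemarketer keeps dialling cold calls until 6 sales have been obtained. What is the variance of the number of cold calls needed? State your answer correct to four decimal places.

96.6942

Y = total cold calls until the sixth success; negative binomial with r=6, p=0.22.
Var(Y) = r(1−p)/p² = 6·0.78 / 0.22² = 96.694215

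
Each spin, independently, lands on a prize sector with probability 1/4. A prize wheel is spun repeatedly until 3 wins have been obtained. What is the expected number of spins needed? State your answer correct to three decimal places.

Y = total spins until the third success; negative binomial with r=3, p=0.25.
E[Y] = r / p = 3 / 0.25 = 12.00000

12.000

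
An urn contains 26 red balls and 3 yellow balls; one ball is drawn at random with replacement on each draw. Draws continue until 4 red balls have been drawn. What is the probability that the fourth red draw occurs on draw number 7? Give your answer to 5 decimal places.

Y = trial on which the fourth success occurs; negative binomial, r=4, p=0.896552.
P(Y=7) = C(6,3) · p^4 · (1−p)^3
= 20 · 0.6461 · 0.0011071 = 0.0143054

0.01431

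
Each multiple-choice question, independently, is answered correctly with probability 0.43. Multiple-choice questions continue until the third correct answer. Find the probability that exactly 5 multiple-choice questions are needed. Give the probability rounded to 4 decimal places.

0.1550

Y = trial on which the third success occurs; negative binomial, r=3, p=0.43.
P(Y=5) = C(4,2) · p^3 · (1−p)^2
= 6 · 0.079507 · 0.3249 = 0.154991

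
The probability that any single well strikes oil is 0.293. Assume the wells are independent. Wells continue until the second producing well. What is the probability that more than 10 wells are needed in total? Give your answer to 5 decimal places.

Needing more than 10 wells ⇔ fewer than 2 successes in the first 10. With X ~ Binomial(10, 0.293), P(Y > 10) = P(X ≤ 1).
  k=0: C(10,0)·0.293^0·0.707^10 = 0.0312028
  k=1: C(10,1)·0.293^1·0.707^9 = 0.1293130
P(X ≤ 1) = 0.1605159

0.16052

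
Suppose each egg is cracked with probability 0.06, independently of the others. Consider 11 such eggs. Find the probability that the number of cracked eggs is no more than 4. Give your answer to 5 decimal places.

X ~ Binomial(11, 0.06); P(X ≤ 4) = Σ C(11,k) p^k (1−p)^(11−k) over k:
  k=0: C(11,0)·0.06^0·0.94^11 = 0.5062982
  k=1: C(11,1)·0.06^1·0.94^10 = 0.3554860
  k=2: C(11,2)·0.06^2·0.94^9 = 0.1134530
  k=3: C(11,3)·0.06^3·0.94^8 = 0.0217250
  k=4: C(11,4)·0.06^4·0.94^7 = 0.0027734
Total = 0.9997356

0.99974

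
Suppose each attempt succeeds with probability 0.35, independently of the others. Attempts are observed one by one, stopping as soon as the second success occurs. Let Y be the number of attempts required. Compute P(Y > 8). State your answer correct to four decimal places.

Needing more than 8 attempts ⇔ fewer than 2 successes in the first 8. With X ~ Binomial(8, 0.35), P(Y > 8) = P(X ≤ 1).
  k=0: C(8,0)·0.35^0·0.65^8 = 0.031864
  k=1: C(8,1)·0.35^1·0.65^7 = 0.137262
P(X ≤ 1) = 0.169127

0.1691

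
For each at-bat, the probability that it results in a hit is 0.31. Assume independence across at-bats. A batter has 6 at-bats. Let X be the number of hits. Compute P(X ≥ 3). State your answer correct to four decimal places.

0.2744

X ~ Binomial(6, 0.31); P(X ≥ 3) = Σ C(6,k) p^k (1−p)^(6−k) over k:
  k=3: C(6,3)·0.31^3·0.69^3 = 0.195732
  k=4: C(6,4)·0.31^4·0.69^2 = 0.065953
  k=5: C(6,5)·0.31^5·0.69^1 = 0.011852
  k=6: C(6,6)·0.31^6·0.69^0 = 0.000888
Total = 0.274425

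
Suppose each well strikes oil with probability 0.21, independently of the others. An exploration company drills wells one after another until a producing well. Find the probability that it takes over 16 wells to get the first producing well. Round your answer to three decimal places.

Y = number of wells to the first success; geometric, p = 0.21.
P(Y > 16) = P(first 16 all fail) = (1−p)^16 = 0.02302

0.023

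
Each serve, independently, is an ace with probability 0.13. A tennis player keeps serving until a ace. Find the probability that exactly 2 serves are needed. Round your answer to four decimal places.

0.1131

Geometric (trials to first success), p = 0.13.
P(Y = 2) = (1−p)^1 · p = 0.87 · 0.13 = 0.113100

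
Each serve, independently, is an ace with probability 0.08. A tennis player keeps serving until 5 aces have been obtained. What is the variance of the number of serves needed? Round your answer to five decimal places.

Y = total serves until the fifth success; negative binomial with r=5, p=0.08.
Var(Y) = r(1−p)/p² = 5·0.92 / 0.08² = 718.7500000

718.75000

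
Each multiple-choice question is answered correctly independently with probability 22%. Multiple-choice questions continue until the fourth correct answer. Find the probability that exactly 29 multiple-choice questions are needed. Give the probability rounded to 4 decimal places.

0.0154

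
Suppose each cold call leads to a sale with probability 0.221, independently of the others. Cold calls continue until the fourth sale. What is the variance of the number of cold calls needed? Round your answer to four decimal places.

63.7989

Y = total cold calls until the fourth success; negative binomial with r=4, p=0.221.
Var(Y) = r(1−p)/p² = 4·0.779 / 0.221² = 63.798858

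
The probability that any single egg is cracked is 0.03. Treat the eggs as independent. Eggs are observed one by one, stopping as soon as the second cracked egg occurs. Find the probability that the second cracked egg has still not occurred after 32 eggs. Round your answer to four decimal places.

0.7507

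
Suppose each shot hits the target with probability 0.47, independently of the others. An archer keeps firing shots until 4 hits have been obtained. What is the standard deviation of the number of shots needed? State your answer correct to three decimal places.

3.098

Y = total shots until the fourth success; negative binomial with r=4, p=0.47.
SD(Y) = √[r(1−p)/p²] = √(9.59710) = 3.09792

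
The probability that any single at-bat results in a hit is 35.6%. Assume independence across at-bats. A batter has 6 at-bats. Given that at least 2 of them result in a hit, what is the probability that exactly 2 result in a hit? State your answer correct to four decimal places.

0.4725

X ~ Binomial(6, 0.356). Want P(X=2 | X≥2) = P(X=2) / P(X≥2).
P(X=2) = C(6,2)·0.356^2·0.644^4 = 0.326990
P(X≥2) = 1 − 0.071337 − 0.236609 = 0.692054
Ratio = 0.326990 / 0.692054 = 0.472492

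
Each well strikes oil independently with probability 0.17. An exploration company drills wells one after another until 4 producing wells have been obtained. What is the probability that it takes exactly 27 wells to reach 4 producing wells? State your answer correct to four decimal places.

Y = trial on which the fourth success occurs; negative binomial, r=4, p=0.17.
P(Y=27) = C(26,3) · p^4 · (1−p)^23
= 2600 · 0.00083521 · 0.013766 = 0.029893

0.0299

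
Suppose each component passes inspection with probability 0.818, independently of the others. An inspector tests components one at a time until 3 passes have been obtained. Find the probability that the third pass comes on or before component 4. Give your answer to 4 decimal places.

Finishing within 4 components ⇔ at least 3 successes in the first 4. With X ~ Binomial(4, 0.818), P(Y ≤ 4) = 1 − P(X ≤ 2).
  k=0: C(4,0)·0.818^0·0.182^4 = 0.001097
  k=1: C(4,1)·0.818^1·0.182^3 = 0.019725
  k=2: C(4,2)·0.818^2·0.182^2 = 0.132984
1 − 0.153807 = 0.846193

0.8462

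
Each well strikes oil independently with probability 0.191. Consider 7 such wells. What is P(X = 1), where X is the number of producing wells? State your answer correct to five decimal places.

0.37482

X ~ Binomial(n=7, p=0.191).
P(X=1) = C(7,1) · p^1 · (1−p)^6
= 7 · 0.191 · 0.28034 = 0.3748198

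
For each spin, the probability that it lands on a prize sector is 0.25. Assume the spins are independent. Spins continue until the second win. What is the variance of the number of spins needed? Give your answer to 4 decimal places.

Y = total spins until the second success; negative binomial with r=2, p=0.25.
Var(Y) = r(1−p)/p² = 2·0.75 / 0.25² = 24.000000

24.0000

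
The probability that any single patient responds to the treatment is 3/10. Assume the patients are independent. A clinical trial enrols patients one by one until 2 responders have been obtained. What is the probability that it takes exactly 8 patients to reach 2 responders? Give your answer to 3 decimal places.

0.074

Y = trial on which the second success occurs; negative binomial, r=2, p=0.30.
P(Y=8) = C(7,1) · p^2 · (1−p)^6
= 7 · 0.09 · 0.11765 = 0.07412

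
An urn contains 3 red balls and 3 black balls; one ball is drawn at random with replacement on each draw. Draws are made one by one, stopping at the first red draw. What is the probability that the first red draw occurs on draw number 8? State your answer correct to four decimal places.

0.0039

Geometric (trials to first success), p = 0.50.
P(Y = 8) = (1−p)^7 · p = 0.0078125 · 0.50 = 0.003906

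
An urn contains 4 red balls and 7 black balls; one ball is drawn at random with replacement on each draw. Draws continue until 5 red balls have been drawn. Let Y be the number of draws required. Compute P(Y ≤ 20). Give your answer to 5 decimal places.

Finishing within 20 draws ⇔ at least 5 successes in the first 20. With X ~ Binomial(20, 0.363636), P(Y ≤ 20) = 1 − P(X ≤ 4).
  k=0: C(20,0)·0.363636^0·0.636364^20 = 0.0001186
  k=1: C(20,1)·0.363636^1·0.636364^19 = 0.0013555
  k=2: C(20,2)·0.363636^2·0.636364^18 = 0.0073584
  k=3: C(20,3)·0.363636^3·0.636364^17 = 0.0252289
  k=4: C(20,4)·0.363636^4·0.636364^16 = 0.0612701
1 − 0.0953315 = 0.9046685

0.90467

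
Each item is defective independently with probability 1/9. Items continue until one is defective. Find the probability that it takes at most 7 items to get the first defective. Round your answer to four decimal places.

0.5615

Y = number of items to the first success; geometric, p = 0.111111.
P(Y ≤ 7) = 1 − (1−p)^7 = 1 − 0.438462 = 0.561538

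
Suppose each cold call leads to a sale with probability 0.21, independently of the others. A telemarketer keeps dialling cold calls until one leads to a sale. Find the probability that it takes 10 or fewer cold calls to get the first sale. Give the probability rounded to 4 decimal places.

0.9053

Y = number of cold calls to the first success; geometric, p = 0.21.
P(Y ≤ 10) = 1 − (1−p)^10 = 1 − 0.094683 = 0.905317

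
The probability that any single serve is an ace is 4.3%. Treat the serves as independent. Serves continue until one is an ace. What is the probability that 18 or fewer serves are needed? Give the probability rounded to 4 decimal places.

0.5467

Y = number of serves to the first success; geometric, p = 0.043.
P(Y ≤ 18) = 1 − (1−p)^18 = 1 − 0.453330 = 0.546670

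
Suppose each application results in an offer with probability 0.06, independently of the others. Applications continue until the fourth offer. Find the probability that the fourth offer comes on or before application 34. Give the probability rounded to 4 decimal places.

0.1446

Finishing within 34 applications ⇔ at least 4 successes in the first 34. With X ~ Binomial(34, 0.06), P(Y ≤ 34) = 1 − P(X ≤ 3).
  k=0: C(34,0)·0.06^0·0.94^34 = 0.121996
  k=1: C(34,1)·0.06^1·0.94^33 = 0.264758
  k=2: C(34,2)·0.06^2·0.94^32 = 0.278841
  k=3: C(34,3)·0.06^3·0.94^31 = 0.189849
1 − 0.855445 = 0.144555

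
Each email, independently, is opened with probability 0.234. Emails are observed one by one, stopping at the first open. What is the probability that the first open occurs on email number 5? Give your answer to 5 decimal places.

0.08056

Geometric (trials to first success), p = 0.234.
P(Y = 5) = (1−p)^4 · p = 0.34428 · 0.234 = 0.0805621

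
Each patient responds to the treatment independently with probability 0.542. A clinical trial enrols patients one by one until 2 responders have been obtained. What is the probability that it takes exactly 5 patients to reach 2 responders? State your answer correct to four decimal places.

0.1129

Y = trial on which the second success occurs; negative binomial, r=2, p=0.542.
P(Y=5) = C(4,1) · p^2 · (1−p)^3
= 4 · 0.29376 · 0.096072 = 0.112890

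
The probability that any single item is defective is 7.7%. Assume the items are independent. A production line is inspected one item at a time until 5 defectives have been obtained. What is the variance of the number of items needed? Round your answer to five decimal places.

Y = total items until the fifth success; negative binomial with r=5, p=0.077.
Var(Y) = r(1−p)/p² = 5·0.923 / 0.077² = 778.3774667

778.37747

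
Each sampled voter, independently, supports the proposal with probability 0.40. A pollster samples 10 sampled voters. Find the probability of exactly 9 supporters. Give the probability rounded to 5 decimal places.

X ~ Binomial(n=10, p=0.40).
P(X=9) = C(10,9) · p^9 · (1−p)^1
= 10 · 0.00026214 · 0.6 = 0.0015729

0.00157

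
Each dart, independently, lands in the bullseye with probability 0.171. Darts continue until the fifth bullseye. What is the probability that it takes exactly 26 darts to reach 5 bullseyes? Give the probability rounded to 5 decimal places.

Y = trial on which the fifth success occurs; negative binomial, r=5, p=0.171.
P(Y=26) = C(25,4) · p^5 · (1−p)^21
= 12650 · 0.00014621 · 0.019483 = 0.0360343

0.03603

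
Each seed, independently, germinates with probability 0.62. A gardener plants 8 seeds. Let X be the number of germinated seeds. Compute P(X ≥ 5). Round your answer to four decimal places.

X ~ Binomial(8, 0.62); P(X ≥ 5) = Σ C(8,k) p^k (1−p)^(8−k) over k:
  k=5: C(8,5)·0.62^5·0.38^3 = 0.281512
  k=6: C(8,6)·0.62^6·0.38^2 = 0.229655
  k=7: C(8,7)·0.62^7·0.38^1 = 0.107057
  k=8: C(8,8)·0.62^8·0.38^0 = 0.021834
Total = 0.640058

0.6401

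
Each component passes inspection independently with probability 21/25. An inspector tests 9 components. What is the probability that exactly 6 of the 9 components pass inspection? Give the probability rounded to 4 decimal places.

0.1209

X ~ Binomial(n=9, p=0.84).
P(X=6) = C(9,6) · p^6 · (1−p)^3
= 84 · 0.3513 · 0.004096 = 0.120869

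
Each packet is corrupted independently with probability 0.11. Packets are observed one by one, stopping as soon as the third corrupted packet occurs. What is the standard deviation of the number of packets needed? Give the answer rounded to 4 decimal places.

Y = total packets until the third success; negative binomial with r=3, p=0.11.
SD(Y) = √[r(1−p)/p²] = √(220.661157) = 14.854668

14.8547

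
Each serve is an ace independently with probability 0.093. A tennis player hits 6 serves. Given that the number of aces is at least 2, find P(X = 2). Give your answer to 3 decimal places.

0.871

X ~ Binomial(6, 0.093). Want P(X=2 | X≥2) = P(X=2) / P(X≥2).
P(X=2) = C(6,2)·0.093^2·0.907^4 = 0.08780
P(X≥2) = 1 − 0.55673 − 0.34251 = 0.10076
Ratio = 0.08780 / 0.10076 = 0.87133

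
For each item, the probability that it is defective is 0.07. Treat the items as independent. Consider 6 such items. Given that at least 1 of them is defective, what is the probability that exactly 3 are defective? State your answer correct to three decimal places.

X ~ Binomial(6, 0.07). Want P(X=3 | X≥1) = P(X=3) / P(X≥1).
P(X=3) = C(6,3)·0.07^3·0.93^3 = 0.00552
P(X≥1) = 1 − 0.64699 = 0.35301
Ratio = 0.00552 / 0.35301 = 0.01563

0.016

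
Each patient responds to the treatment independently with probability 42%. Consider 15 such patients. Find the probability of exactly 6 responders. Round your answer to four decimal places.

0.2041

X ~ Binomial(n=15, p=0.42).
P(X=6) = C(15,6) · p^6 · (1−p)^9
= 5005 · 0.005489 · 0.0074277 = 0.204057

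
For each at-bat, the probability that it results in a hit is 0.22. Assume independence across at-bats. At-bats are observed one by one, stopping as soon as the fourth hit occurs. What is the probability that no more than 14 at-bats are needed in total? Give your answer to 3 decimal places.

Finishing within 14 at-bats ⇔ at least 4 successes in the first 14. With X ~ Binomial(14, 0.22), P(Y ≤ 14) = 1 − P(X ≤ 3).
  k=0: C(14,0)·0.22^0·0.78^14 = 0.03085
  k=1: C(14,1)·0.22^1·0.78^13 = 0.12184
  k=2: C(14,2)·0.22^2·0.78^12 = 0.22337
  k=3: C(14,3)·0.22^3·0.78^11 = 0.25201
1 − 0.62807 = 0.37193

0.372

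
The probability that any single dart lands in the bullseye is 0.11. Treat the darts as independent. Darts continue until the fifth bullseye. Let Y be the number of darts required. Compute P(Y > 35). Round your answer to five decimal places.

Needing more than 35 darts ⇔ fewer than 5 successes in the first 35. With X ~ Binomial(35, 0.11), P(Y > 35) = P(X ≤ 4).
  k=0: C(35,0)·0.11^0·0.89^35 = 0.0169297
  k=1: C(35,1)·0.11^1·0.89^34 = 0.0732354
  k=2: C(35,2)·0.11^2·0.89^33 = 0.1538766
  k=3: C(35,3)·0.11^3·0.89^32 = 0.2092030
  k=4: C(35,4)·0.11^4·0.89^31 = 0.2068524
P(X ≤ 4) = 0.6600971

0.66010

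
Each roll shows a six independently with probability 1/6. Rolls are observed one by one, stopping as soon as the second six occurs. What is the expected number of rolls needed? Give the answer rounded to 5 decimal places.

Y = total rolls until the second success; negative binomial with r=2, p=0.166667.
E[Y] = r / p = 2 / 0.166667 = 12.0000000

12.00000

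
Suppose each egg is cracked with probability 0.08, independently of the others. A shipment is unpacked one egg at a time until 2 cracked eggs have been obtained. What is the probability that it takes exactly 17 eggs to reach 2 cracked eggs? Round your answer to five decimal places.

0.02932

Y = trial on which the second success occurs; negative binomial, r=2, p=0.08.
P(Y=17) = C(16,1) · p^2 · (1−p)^15
= 16 · 0.0064 · 0.2863 = 0.0293169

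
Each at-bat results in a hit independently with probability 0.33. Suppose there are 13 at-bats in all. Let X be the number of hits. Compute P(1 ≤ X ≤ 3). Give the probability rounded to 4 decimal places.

X ~ Binomial(13, 0.33); P(1 ≤ X ≤ 3) = Σ C(13,k) p^k (1−p)^(13−k) over k:
  k=1: C(13,1)·0.33^1·0.67^12 = 0.035104
  k=2: C(13,2)·0.33^2·0.67^11 = 0.103740
  k=3: C(13,3)·0.33^3·0.67^10 = 0.187351
Total = 0.326195

0.3262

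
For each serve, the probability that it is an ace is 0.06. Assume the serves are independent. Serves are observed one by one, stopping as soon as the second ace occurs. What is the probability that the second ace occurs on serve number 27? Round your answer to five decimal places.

Y = trial on which the second success occurs; negative binomial, r=2, p=0.06.
P(Y=27) = C(26,1) · p^2 · (1−p)^25
= 26 · 0.0036 · 0.21291 = 0.0199284

0.01993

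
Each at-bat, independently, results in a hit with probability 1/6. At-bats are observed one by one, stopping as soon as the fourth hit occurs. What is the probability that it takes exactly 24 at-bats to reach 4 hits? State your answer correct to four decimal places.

Y = trial on which the fourth success occurs; negative binomial, r=4, p=0.166667.
P(Y=24) = C(23,3) · p^4 · (1−p)^20
= 1771 · 0.0007716 · 0.026084 = 0.035644

0.0356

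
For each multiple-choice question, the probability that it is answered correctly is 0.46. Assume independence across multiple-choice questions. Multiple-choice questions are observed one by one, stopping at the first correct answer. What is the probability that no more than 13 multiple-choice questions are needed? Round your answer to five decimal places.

0.99967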